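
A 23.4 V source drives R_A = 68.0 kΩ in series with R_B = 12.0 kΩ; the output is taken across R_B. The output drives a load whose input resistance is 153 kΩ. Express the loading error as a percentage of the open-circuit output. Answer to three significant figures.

The divider's output (Thévenin) resistance is R_A‖R_B = 10.20 kΩ.
Fractional drop under load = R_th/(R_th + R_L) = 10.20 / (10.20 + 153) = 0.06250.
So the output falls by 6.25 %.

6.25 %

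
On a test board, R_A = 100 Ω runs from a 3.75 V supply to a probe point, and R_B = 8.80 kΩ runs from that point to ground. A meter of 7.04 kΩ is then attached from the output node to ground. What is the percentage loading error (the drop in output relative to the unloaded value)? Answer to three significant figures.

1.39 %

The divider's output (Thévenin) resistance is R_A‖R_B = 98.88 Ω.
Fractional drop under load = R_th/(R_th + R_L) = 98.88 / (98.88 + 7040) = 0.01385.
So the output falls by 1.39 %.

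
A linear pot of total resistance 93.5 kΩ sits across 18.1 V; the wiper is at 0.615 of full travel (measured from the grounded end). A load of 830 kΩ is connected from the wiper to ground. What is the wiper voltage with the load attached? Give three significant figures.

The wiper splits the pot into (1−α)R = 36.00 kΩ above and αR = 57.50 kΩ below.
Lower section ‖ load = 53.78 kΩ.
V_wiper = 18.1 × 53.78/(36.00 + 53.78) = 10.8 V.

V ≈ 10.8 V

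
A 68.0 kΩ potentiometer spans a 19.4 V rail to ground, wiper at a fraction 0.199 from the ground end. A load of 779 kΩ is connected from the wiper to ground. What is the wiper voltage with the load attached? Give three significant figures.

V ≈ 3.81 V

The wiper splits the pot into (1−α)R = 54.47 kΩ above and αR = 13.53 kΩ below.
Lower section ‖ load = 13.30 kΩ.
V_wiper = 19.4 × 13.30/(54.47 + 13.30) = 3.81 V.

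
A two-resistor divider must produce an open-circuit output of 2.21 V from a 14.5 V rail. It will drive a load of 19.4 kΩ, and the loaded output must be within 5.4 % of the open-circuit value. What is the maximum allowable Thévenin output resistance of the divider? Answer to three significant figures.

Loading drop = R_th/(R_th + R_L) ≤ 0.0540, so R_th ≤ R_L · ε/(1−ε) = 19.4 kΩ × 0.0540/0.9460 = 1.11 kΩ.

R_th ≤ 1.11 kΩ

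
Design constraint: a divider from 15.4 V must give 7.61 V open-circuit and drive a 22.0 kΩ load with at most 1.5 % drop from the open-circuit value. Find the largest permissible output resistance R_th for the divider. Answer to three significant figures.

Loading drop = R_th/(R_th + R_L) ≤ 0.0150, so R_th ≤ R_L · ε/(1−ε) = 22.0 kΩ × 0.0150/0.9850 = 335 Ω.

R_th ≤ 335 Ω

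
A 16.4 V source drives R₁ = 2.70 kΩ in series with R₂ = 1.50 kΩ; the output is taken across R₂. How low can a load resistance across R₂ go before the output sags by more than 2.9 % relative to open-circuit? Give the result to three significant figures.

R_L(min) ≈ 32.3 kΩ

Output resistance R_th = R₁‖R₂ = (2700 × 1500)/4200 = 964.3 Ω.
The fractional drop is R_th/(R_th + R_L); requiring this ≤ 0.0290 gives R_L ≥ R_th(1/0.0290 − 1) = 964.3 × 33.48 = 32.3 kΩ.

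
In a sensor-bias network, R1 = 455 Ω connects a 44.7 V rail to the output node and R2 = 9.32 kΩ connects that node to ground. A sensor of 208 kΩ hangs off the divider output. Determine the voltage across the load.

V_out ≈ 42.5 V

The load sits in parallel with R2: R2‖R_L = (9320 × 208000) / (9320 + 208000) = 8920 Ω.
V_out = 44.7 × 8920 / (455 + 8920) = 44.7 × 8920/9375 = 42.5 V.
(Unloaded it would have been 42.6 V.)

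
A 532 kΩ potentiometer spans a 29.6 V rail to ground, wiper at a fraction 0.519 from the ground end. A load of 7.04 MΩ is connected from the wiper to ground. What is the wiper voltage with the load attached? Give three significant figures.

The wiper splits the pot into (1−α)R = 255.9 kΩ above and αR = 276.1 kΩ below.
Lower section ‖ load = 265.7 kΩ.
V_wiper = 29.6 × 265.7/(255.9 + 265.7) = 15.1 V.

V ≈ 15.1 V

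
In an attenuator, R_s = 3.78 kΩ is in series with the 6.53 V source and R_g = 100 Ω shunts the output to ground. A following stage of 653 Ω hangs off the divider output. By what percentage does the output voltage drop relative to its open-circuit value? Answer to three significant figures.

13.0 %

Unloaded V = 6.53 × 100/3880 = 0.16830 V.
Loaded: R_g‖R_L = 86.72 Ω, giving V = 6.53 × 86.72/3867 = 0.14645 V.
Drop = (0.16830 − 0.14645) / 0.16830 = 13.0 %.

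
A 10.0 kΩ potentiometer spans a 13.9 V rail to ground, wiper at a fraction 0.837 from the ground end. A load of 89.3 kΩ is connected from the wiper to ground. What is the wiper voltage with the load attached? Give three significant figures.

V ≈ 11.5 V

The wiper splits the pot into (1−α)R = 1.630 kΩ above and αR = 8.370 kΩ below.
Lower section ‖ load = 7.653 kΩ.
V_wiper = 13.9 × 7.653/(1.630 + 7.653) = 11.5 V.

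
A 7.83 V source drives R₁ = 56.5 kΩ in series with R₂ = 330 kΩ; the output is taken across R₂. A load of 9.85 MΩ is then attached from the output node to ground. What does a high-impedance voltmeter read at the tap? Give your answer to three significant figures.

The load sits in parallel with R₂: R₂‖R_L = (330 × 9850) / (330 + 9850) = 319.3 kΩ.
V_out = 7.83 × 319.3 / (56.5 + 319.3) = 7.83 × 319.3/375.8 = 6.65 V.
(Unloaded it would have been 6.69 V.)

V_out ≈ 6.65 V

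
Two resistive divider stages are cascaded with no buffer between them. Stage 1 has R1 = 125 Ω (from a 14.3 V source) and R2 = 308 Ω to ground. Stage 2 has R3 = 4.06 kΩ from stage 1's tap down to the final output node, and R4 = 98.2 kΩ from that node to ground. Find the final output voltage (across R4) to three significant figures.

V_out ≈ 9.76 V

Stage 2 presents R3+R4 = 102300 Ω as a load on stage 1's tap.
Stage 1's lower leg becomes R2‖(R3+R4) = 307.1 Ω, so V_mid = 14.3 × 307.1/432.1 = 10.16 V.
Stage 2 is itself unloaded: V_out = V_mid × R4/(R3+R4) = 10.16 × 98200/102300 = 9.76 V.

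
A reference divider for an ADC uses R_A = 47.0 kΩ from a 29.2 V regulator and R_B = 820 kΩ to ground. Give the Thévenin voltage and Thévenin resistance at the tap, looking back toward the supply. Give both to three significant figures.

V_th is the open-circuit tap voltage: 29.2 × 820/(47.0 + 820) = 27.6 V.
With the supply zeroed, R_A and R_B appear in parallel from the tap: R_th = R_A‖R_B = (47.0 × 820)/867.0 = 44.5 kΩ.

V_th = 27.6 V, R_th = 44.5 kΩ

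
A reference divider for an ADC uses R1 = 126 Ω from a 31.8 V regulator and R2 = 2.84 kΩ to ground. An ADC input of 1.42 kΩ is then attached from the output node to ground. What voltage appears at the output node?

V_out ≈ 28.1 V

The load sits in parallel with R2: R2‖R_L = (2840 × 1420) / (2840 + 1420) = 946.7 Ω.
V_out = 31.8 × 946.7 / (126 + 946.7) = 31.8 × 946.7/1073 = 28.1 V.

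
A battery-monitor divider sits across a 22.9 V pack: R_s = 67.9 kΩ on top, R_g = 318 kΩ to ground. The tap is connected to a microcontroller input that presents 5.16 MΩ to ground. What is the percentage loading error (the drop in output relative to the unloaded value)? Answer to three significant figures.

1.07 %

The divider's output (Thévenin) resistance is R_s‖R_g = 55.95 kΩ.
Fractional drop under load = R_th/(R_th + R_L) = 55.95 / (55.95 + 5160) = 0.01073.
So the output falls by 1.07 %.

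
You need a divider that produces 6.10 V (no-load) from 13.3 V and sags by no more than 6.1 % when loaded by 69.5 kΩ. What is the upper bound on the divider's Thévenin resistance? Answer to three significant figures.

R_th ≤ 4.51 kΩ

Loading drop = R_th/(R_th + R_L) ≤ 0.0610, so R_th ≤ R_L · ε/(1−ε) = 69.5 kΩ × 0.0610/0.9390 = 4.51 kΩ.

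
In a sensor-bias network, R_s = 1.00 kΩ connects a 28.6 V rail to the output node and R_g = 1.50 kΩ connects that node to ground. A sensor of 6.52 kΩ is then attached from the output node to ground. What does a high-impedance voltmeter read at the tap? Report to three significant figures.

The load sits in parallel with R_g: R_g‖R_L = (1.50 × 6.52) / (1.50 + 6.52) = 1.219 kΩ.
V_out = 28.6 × 1.219 / (1.00 + 1.219) = 28.6 × 1.219/2.219 = 15.7 V.

V_out ≈ 15.7 V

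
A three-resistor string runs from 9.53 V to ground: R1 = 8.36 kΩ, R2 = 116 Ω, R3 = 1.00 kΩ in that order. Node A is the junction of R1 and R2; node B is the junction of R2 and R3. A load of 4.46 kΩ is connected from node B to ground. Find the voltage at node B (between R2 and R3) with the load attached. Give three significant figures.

V ≈ 0.838 V

At node B, R3 is in parallel with the load: R3‖R_L = 816.8 Ω.
Below node A the resistance is R2 + (R3‖R_L) = 932.8 Ω, so V_A = 9.53 × 932.8/9293 = 0.9567 V.
Then V_B = V_A × (R3‖R_L)/(R2 + R3‖R_L) = 0.9567 × 816.8/932.8 = 0.838 V.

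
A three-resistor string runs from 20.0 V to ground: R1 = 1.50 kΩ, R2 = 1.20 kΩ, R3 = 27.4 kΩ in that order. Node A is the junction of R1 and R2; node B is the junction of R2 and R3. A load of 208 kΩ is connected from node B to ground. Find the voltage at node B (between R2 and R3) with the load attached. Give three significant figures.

V ≈ 18.0 V

At node B, R3 is in parallel with the load: R3‖R_L = 24.21 kΩ.
Below node A the resistance is R2 + (R3‖R_L) = 25.41 kΩ, so V_A = 20.0 × 25.41/26.91 = 18.89 V.
Then V_B = V_A × (R3‖R_L)/(R2 + R3‖R_L) = 18.89 × 24.21/25.41 = 18.0 V.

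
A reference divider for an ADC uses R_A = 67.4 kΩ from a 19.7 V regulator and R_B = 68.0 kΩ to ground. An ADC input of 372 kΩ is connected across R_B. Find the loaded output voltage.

V_out ≈ 9.07 V

The load sits in parallel with R_B: R_B‖R_L = (68.0 × 372) / (68.0 + 372) = 57.49 kΩ.
V_out = 19.7 × 57.49 / (67.4 + 57.49) = 19.7 × 57.49/124.9 = 9.07 V.
(Unloaded it would have been 9.89 V.)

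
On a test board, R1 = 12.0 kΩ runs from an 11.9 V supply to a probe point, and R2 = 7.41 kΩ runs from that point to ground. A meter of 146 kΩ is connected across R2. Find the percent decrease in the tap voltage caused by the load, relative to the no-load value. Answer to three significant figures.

The divider's output (Thévenin) resistance is R1‖R2 = 4.581 kΩ.
Fractional drop under load = R_th/(R_th + R_L) = 4.581 / (4.581 + 146) = 0.03042.
So the output falls by 3.04 %.

3.04 %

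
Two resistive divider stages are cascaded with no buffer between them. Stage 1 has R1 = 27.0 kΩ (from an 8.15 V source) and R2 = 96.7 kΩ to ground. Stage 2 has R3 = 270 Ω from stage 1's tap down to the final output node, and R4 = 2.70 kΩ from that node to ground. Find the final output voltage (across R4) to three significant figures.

V_out ≈ 0.714 V

Stage 2 presents R3+R4 = 2970 Ω as a load on stage 1's tap.
Stage 1's lower leg becomes R2‖(R3+R4) = 2881 Ω, so V_mid = 8.15 × 2881/29880 = 0.7859 V.
Stage 2 is itself unloaded: V_out = V_mid × R4/(R3+R4) = 0.7859 × 2700/2970 = 0.714 V.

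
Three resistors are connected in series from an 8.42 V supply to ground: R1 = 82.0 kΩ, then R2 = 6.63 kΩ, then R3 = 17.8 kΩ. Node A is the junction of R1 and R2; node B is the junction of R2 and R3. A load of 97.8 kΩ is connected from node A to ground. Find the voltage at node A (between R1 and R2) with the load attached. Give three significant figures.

Below node A the series string R2+R3 = 24.43 kΩ sits in parallel with the 97.8 kΩ load: 19.55 kΩ.
V_A = 8.42 × 19.55/(82.0 + 19.55) = 1.62 V.

V ≈ 1.62 V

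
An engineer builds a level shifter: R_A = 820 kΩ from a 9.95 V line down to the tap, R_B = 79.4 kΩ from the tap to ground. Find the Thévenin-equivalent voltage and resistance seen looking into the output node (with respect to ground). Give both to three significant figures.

V_th = 0.878 V, R_th = 72.4 kΩ

V_th is the open-circuit tap voltage: 9.95 × 79.4/(820 + 79.4) = 0.878 V.
With the supply zeroed, R_A and R_B appear in parallel from the tap: R_th = R_A‖R_B = (820 × 79.4)/899.4 = 72.4 kΩ.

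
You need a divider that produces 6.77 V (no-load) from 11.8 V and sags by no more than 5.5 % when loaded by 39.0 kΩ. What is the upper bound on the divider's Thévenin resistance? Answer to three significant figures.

Loading drop = R_th/(R_th + R_L) ≤ 0.0550, so R_th ≤ R_L · ε/(1−ε) = 39.0 kΩ × 0.0550/0.9450 = 2.27 kΩ.
(Any R1, R2 with R2/(R1+R2) = 0.574 and R1‖R2 ≤ 2.27 kΩ will meet the spec.)

R_th ≤ 2.27 kΩ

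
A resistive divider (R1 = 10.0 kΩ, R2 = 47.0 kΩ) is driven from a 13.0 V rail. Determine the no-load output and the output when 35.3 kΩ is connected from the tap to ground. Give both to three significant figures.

Unloaded: 10.7 V; loaded: 8.69 V

Open-circuit: V = 13.0 × 47.0/(10.0 + 47.0) = 10.7 V.
With the load, R2 becomes R2‖R_L = 20.16 kΩ, so V = 13.0 × 20.16/30.16 = 8.69 V.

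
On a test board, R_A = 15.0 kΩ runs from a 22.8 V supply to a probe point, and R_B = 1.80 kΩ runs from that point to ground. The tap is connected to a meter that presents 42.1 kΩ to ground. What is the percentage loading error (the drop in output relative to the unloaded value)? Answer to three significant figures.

The divider's output (Thévenin) resistance is R_A‖R_B = 1.607 kΩ.
Fractional drop under load = R_th/(R_th + R_L) = 1.607 / (1.607 + 42.1) = 0.03677.
So the output falls by 3.68 %.

3.68 %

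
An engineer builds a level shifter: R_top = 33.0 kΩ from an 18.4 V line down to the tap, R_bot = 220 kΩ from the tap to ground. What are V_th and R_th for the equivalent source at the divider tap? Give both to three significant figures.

V_th is the open-circuit tap voltage: 18.4 × 220/(33.0 + 220) = 16.0 V.
With the supply zeroed, R_top and R_bot appear in parallel from the tap: R_th = R_top‖R_bot = (33.0 × 220)/253.0 = 28.7 kΩ.

V_th = 16.0 V, R_th = 28.7 kΩ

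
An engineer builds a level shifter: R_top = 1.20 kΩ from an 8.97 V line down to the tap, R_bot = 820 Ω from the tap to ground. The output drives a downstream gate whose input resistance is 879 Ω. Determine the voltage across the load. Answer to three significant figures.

V_out ≈ 2.34 V

The load sits in parallel with R_bot: R_bot‖R_L = (820 × 879) / (820 + 879) = 424.2 Ω.
V_out = 8.97 × 424.2 / (1200 + 424.2) = 8.97 × 424.2/1624 = 2.34 V.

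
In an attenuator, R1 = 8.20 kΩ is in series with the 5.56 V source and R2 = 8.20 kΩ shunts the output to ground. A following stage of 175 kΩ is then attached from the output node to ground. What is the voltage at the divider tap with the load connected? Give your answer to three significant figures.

The load sits in parallel with R2: R2‖R_L = (8.20 × 175) / (8.20 + 175) = 7.833 kΩ.
V_out = 5.56 × 7.833 / (8.20 + 7.833) = 5.56 × 7.833/16.03 = 2.72 V.

V_out ≈ 2.72 V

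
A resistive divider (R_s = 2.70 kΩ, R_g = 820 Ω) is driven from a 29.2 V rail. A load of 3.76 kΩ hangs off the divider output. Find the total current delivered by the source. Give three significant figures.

I ≈ 8.66 mA

R_g‖R_L = 673.2 Ω, so the source sees R_s + R_g‖R_L = 3373 Ω.
I = 29.2 V / 3373 Ω = 8.66 mA.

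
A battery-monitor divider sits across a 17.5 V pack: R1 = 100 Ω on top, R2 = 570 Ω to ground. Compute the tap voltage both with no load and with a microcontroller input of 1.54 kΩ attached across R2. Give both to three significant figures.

Open-circuit: V = 17.5 × 570/(100 + 570) = 14.9 V.
With the load, R2 becomes R2‖R_L = 416.0 Ω, so V = 17.5 × 416.0/516.0 = 14.1 V.

Unloaded: 14.9 V; loaded: 14.1 V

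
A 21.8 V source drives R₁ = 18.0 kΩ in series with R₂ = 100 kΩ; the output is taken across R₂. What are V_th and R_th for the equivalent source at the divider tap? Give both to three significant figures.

V_th = 18.5 V, R_th = 15.3 kΩ

V_th is the open-circuit tap voltage: 21.8 × 100/(18.0 + 100) = 18.5 V.
With the supply zeroed, R₁ and R₂ appear in parallel from the tap: R_th = R₁‖R₂ = (18.0 × 100)/118.0 = 15.3 kΩ.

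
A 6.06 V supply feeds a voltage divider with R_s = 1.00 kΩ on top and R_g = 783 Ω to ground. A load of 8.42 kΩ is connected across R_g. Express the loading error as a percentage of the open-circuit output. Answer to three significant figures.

4.96 %

The divider's output (Thévenin) resistance is R_s‖R_g = 439.1 Ω.
Fractional drop under load = R_th/(R_th + R_L) = 439.1 / (439.1 + 8420) = 0.04957.
So the output falls by 4.96 %.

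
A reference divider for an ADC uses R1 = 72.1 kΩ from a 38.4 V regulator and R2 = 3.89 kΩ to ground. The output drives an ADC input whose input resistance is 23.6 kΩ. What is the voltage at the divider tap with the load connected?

V_out ≈ 1.70 V

The load sits in parallel with R2: R2‖R_L = (3.89 × 23.6) / (3.89 + 23.6) = 3.340 kΩ.
V_out = 38.4 × 3.340 / (72.1 + 3.340) = 38.4 × 3.340/75.44 = 1.70 V.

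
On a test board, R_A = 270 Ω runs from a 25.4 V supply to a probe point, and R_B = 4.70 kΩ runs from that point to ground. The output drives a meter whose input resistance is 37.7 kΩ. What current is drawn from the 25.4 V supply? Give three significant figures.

R_B‖R_L = 4179 Ω, so the source sees R_A + R_B‖R_L = 4449 Ω.
I = 25.4 V / 4449 Ω = 5.71 mA.

I ≈ 5.71 mA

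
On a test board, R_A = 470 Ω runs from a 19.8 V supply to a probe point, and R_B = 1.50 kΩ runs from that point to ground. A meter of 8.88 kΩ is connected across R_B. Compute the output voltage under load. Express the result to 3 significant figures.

V_out ≈ 14.5 V

The load sits in parallel with R_B: R_B‖R_L = (1500 × 8880) / (1500 + 8880) = 1283 Ω.
V_out = 19.8 × 1283 / (470 + 1283) = 19.8 × 1283/1753 = 14.5 V.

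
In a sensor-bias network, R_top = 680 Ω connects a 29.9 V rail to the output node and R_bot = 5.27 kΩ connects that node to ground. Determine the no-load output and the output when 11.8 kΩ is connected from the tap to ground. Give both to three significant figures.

Open-circuit: V = 29.9 × 5270/(680 + 5270) = 26.5 V.
With the load, R_bot becomes R_bot‖R_L = 3643 Ω, so V = 29.9 × 3643/4323 = 25.2 V.

Unloaded: 26.5 V; loaded: 25.2 V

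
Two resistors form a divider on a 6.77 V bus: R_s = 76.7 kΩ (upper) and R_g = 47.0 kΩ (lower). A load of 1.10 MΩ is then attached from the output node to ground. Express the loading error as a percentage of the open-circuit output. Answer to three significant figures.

The divider's output (Thévenin) resistance is R_s‖R_g = 29.14 kΩ.
Fractional drop under load = R_th/(R_th + R_L) = 29.14 / (29.14 + 1100) = 0.02581.
So the output falls by 2.58 %.

2.58 %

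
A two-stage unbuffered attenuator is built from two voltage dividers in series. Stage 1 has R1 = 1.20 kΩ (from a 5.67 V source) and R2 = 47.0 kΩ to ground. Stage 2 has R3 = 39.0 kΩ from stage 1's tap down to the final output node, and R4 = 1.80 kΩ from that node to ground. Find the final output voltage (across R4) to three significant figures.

V_out ≈ 0.237 V

Stage 2 presents R3+R4 = 40.80 kΩ as a load on stage 1's tap.
Stage 1's lower leg becomes R2‖(R3+R4) = 21.84 kΩ, so V_mid = 5.67 × 21.84/23.04 = 5.375 V.
Stage 2 is itself unloaded: V_out = V_mid × R4/(R3+R4) = 5.375 × 1.80/40.80 = 0.237 V.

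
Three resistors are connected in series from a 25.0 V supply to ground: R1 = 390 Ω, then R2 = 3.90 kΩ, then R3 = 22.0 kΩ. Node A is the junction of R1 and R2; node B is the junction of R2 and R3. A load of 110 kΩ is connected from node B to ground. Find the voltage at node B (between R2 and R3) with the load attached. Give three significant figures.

V ≈ 20.3 V

At node B, R3 is in parallel with the load: R3‖R_L = 18330 Ω.
Below node A the resistance is R2 + (R3‖R_L) = 22230 Ω, so V_A = 25.0 × 22230/22620 = 24.57 V.
Then V_B = V_A × (R3‖R_L)/(R2 + R3‖R_L) = 24.57 × 18330/22230 = 20.3 V.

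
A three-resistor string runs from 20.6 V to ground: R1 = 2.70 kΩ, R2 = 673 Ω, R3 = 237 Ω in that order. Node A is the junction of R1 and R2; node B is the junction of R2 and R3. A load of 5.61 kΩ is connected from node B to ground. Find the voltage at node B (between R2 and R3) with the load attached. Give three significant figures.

At node B, R3 is in parallel with the load: R3‖R_L = 227.4 Ω.
Below node A the resistance is R2 + (R3‖R_L) = 900.4 Ω, so V_A = 20.6 × 900.4/3600 = 5.152 V.
Then V_B = V_A × (R3‖R_L)/(R2 + R3‖R_L) = 5.152 × 227.4/900.4 = 1.30 V.

V ≈ 1.30 V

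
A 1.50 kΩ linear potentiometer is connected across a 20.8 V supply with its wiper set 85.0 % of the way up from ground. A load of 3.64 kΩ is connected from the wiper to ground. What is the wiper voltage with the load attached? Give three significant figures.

The wiper splits the pot into (1−α)R = 225.0 Ω above and αR = 1275 Ω below.
Lower section ‖ load = 944.3 Ω.
V_wiper = 20.8 × 944.3/(225.0 + 944.3) = 16.8 V.

V ≈ 16.8 V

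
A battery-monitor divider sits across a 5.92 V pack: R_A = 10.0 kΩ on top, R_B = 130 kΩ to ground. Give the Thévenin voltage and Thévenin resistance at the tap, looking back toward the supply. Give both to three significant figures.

V_th is the open-circuit tap voltage: 5.92 × 130/(10.0 + 130) = 5.50 V.
With the supply zeroed, R_A and R_B appear in parallel from the tap: R_th = R_A‖R_B = (10.0 × 130)/140.0 = 9.29 kΩ.

V_th = 5.50 V, R_th = 9.29 kΩ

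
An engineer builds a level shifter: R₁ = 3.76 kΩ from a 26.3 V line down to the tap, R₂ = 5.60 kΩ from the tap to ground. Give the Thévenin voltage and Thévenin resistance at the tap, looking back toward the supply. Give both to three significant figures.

V_th = 15.7 V, R_th = 2.25 kΩ

V_th is the open-circuit tap voltage: 26.3 × 5.60/(3.76 + 5.60) = 15.7 V.
With the supply zeroed, R₁ and R₂ appear in parallel from the tap: R_th = R₁‖R₂ = (3.76 × 5.60)/9.360 = 2.25 kΩ.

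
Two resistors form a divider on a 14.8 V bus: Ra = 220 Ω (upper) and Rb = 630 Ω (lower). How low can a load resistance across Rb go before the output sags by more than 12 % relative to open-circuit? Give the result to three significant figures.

R_L(min) ≈ 1.20 kΩ

Output resistance R_th = Ra‖Rb = (220 × 630)/850.0 = 163.1 Ω.
The fractional drop is R_th/(R_th + R_L); requiring this ≤ 0.120 gives R_L ≥ R_th(1/0.120 − 1) = 163.1 × 7.333 = 1.20 kΩ.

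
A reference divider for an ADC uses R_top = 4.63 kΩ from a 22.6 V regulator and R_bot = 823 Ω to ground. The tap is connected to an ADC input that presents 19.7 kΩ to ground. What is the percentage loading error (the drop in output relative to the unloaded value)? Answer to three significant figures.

3.43 %

The divider's output (Thévenin) resistance is R_top‖R_bot = 698.8 Ω.
Fractional drop under load = R_th/(R_th + R_L) = 698.8 / (698.8 + 19700) = 0.03426.
So the output falls by 3.43 %.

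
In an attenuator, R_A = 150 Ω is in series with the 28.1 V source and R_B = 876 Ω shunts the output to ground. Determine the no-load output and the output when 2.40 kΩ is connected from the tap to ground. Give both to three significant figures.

Unloaded: 24.0 V; loaded: 22.8 V

Open-circuit: V = 28.1 × 876/(150 + 876) = 24.0 V.
With the load, R_B becomes R_B‖R_L = 641.8 Ω, so V = 28.1 × 641.8/791.8 = 22.8 V.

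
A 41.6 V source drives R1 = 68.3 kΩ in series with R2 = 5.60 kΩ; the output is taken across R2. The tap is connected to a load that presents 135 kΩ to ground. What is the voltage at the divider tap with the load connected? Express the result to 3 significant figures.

The load sits in parallel with R2: R2‖R_L = (5.60 × 135) / (5.60 + 135) = 5.377 kΩ.
V_out = 41.6 × 5.377 / (68.3 + 5.377) = 41.6 × 5.377/73.68 = 3.04 V.

V_out ≈ 3.04 V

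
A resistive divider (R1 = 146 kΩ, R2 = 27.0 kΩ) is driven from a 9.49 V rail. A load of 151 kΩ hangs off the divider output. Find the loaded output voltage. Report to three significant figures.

V_out ≈ 1.29 V

The load sits in parallel with R2: R2‖R_L = (27.0 × 151) / (27.0 + 151) = 22.90 kΩ.
V_out = 9.49 × 22.90 / (146 + 22.90) = 9.49 × 22.90/168.9 = 1.29 V.
(Unloaded it would have been 1.48 V.)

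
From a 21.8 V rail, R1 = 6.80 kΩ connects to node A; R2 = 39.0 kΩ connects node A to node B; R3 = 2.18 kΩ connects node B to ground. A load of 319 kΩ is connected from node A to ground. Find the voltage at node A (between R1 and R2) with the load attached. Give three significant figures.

Below node A the series string R2+R3 = 41.18 kΩ sits in parallel with the 319 kΩ load: 36.47 kΩ.
V_A = 21.8 × 36.47/(6.80 + 36.47) = 18.4 V.

V ≈ 18.4 V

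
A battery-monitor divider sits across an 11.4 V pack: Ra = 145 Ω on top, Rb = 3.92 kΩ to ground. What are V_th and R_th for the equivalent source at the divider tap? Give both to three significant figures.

V_th is the open-circuit tap voltage: 11.4 × 3920/(145 + 3920) = 11.0 V.
With the supply zeroed, Ra and Rb appear in parallel from the tap: R_th = Ra‖Rb = (145 × 3920)/4065 = 140 Ω.

V_th = 11.0 V, R_th = 140 Ω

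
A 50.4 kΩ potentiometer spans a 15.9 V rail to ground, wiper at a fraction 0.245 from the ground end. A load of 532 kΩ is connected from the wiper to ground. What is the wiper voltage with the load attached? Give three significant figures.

The wiper splits the pot into (1−α)R = 38.05 kΩ above and αR = 12.35 kΩ below.
Lower section ‖ load = 12.07 kΩ.
V_wiper = 15.9 × 12.07/(38.05 + 12.07) = 3.83 V.

V ≈ 3.83 V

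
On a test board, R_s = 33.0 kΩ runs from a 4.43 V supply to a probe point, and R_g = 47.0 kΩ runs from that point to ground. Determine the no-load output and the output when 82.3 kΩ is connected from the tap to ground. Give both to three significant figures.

Unloaded: 2.60 V; loaded: 2.11 V

Open-circuit: V = 4.43 × 47.0/(33.0 + 47.0) = 2.60 V.
With the load, R_g becomes R_g‖R_L = 29.92 kΩ, so V = 4.43 × 29.92/62.92 = 2.11 V.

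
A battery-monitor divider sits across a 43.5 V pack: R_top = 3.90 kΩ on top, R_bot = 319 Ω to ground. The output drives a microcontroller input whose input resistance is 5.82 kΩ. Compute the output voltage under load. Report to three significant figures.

V_out ≈ 3.13 V

The load sits in parallel with R_bot: R_bot‖R_L = (319 × 5820) / (319 + 5820) = 302.4 Ω.
V_out = 43.5 × 302.4 / (3900 + 302.4) = 43.5 × 302.4/4202 = 3.13 V.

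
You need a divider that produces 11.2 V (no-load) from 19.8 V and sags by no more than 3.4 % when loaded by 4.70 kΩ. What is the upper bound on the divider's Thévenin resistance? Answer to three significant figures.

Loading drop = R_th/(R_th + R_L) ≤ 0.0340, so R_th ≤ R_L · ε/(1−ε) = 4.70 kΩ × 0.0340/0.9660 = 165 Ω.
(Any R1, R2 with R2/(R1+R2) = 0.566 and R1‖R2 ≤ 165 Ω will meet the spec.)

R_th ≤ 165 Ω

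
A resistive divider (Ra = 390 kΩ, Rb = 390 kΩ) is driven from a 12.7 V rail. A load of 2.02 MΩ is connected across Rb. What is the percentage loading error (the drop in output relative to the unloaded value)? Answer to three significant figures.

8.80 %

Unloaded V = 12.7 × 390/780.0 = 6.3500 V.
Loaded: Rb‖R_L = 326.9 kΩ, giving V = 12.7 × 326.9/716.9 = 5.7910 V.
Drop = (6.3500 − 5.7910) / 6.3500 = 8.80 %.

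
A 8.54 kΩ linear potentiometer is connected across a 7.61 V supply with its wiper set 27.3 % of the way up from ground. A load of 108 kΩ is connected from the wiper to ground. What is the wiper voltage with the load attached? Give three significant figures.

The wiper splits the pot into (1−α)R = 6.209 kΩ above and αR = 2.331 kΩ below.
Lower section ‖ load = 2.282 kΩ.
V_wiper = 7.61 × 2.282/(6.209 + 2.282) = 2.05 V.

V ≈ 2.05 V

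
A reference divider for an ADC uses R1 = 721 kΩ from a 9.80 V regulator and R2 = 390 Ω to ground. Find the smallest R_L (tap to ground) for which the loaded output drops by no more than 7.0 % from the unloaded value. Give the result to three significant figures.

R_L(min) ≈ 5.18 kΩ

Output resistance R_th = R1‖R2 = (721000 × 390)/721400 = 389.8 Ω.
The fractional drop is R_th/(R_th + R_L); requiring this ≤ 0.0700 gives R_L ≥ R_th(1/0.0700 − 1) = 389.8 × 13.29 = 5.18 kΩ.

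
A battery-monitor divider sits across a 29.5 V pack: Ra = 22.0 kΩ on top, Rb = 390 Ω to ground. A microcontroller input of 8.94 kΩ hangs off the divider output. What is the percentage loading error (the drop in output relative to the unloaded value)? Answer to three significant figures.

4.11 %

The divider's output (Thévenin) resistance is Ra‖Rb = 383.2 Ω.
Fractional drop under load = R_th/(R_th + R_L) = 383.2 / (383.2 + 8940) = 0.04110.
So the output falls by 4.11 %.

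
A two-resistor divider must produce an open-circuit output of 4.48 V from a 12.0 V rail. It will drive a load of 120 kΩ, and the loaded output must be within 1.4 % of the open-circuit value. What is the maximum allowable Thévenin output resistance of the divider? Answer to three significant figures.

Loading drop = R_th/(R_th + R_L) ≤ 0.0140, so R_th ≤ R_L · ε/(1−ε) = 120 kΩ × 0.0140/0.9860 = 1.70 kΩ.
(Any R1, R2 with R2/(R1+R2) = 0.373 and R1‖R2 ≤ 1.70 kΩ will meet the spec.)

R_th ≤ 1.70 kΩ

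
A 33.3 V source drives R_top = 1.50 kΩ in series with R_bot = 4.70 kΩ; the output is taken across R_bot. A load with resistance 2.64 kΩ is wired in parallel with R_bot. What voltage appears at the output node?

The load sits in parallel with R_bot: R_bot‖R_L = (4.70 × 2.64) / (4.70 + 2.64) = 1.690 kΩ.
V_out = 33.3 × 1.690 / (1.50 + 1.690) = 33.3 × 1.690/3.190 = 17.6 V.
(Unloaded it would have been 25.2 V.)

V_out ≈ 17.6 V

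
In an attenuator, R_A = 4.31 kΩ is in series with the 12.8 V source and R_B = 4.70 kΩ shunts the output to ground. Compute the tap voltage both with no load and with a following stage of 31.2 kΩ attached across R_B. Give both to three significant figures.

Unloaded: 6.68 V; loaded: 6.23 V

Open-circuit: V = 12.8 × 4.70/(4.31 + 4.70) = 6.68 V.
With the load, R_B becomes R_B‖R_L = 4.085 kΩ, so V = 12.8 × 4.085/8.395 = 6.23 V.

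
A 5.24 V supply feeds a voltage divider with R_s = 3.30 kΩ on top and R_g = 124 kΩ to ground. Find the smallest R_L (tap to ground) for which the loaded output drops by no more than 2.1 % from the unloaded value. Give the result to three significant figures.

R_L(min) ≈ 150 kΩ

Output resistance R_th = R_s‖R_g = (3.30 × 124)/127.3 = 3.214 kΩ.
The fractional drop is R_th/(R_th + R_L); requiring this ≤ 0.0210 gives R_L ≥ R_th(1/0.0210 − 1) = 3.214 × 46.62 = 150 kΩ.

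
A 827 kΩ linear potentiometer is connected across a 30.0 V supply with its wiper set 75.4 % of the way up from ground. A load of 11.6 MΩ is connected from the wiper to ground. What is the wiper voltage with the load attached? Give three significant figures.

The wiper splits the pot into (1−α)R = 203.4 kΩ above and αR = 623.6 kΩ below.
Lower section ‖ load = 591.7 kΩ.
V_wiper = 30.0 × 591.7/(203.4 + 591.7) = 22.3 V.

V ≈ 22.3 V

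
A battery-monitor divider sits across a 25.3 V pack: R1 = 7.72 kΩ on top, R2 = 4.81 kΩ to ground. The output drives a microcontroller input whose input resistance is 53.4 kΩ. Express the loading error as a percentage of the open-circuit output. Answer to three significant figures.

5.26 %

The divider's output (Thévenin) resistance is R1‖R2 = 2.964 kΩ.
Fractional drop under load = R_th/(R_th + R_L) = 2.964 / (2.964 + 53.4) = 0.05258.
So the output falls by 5.26 %.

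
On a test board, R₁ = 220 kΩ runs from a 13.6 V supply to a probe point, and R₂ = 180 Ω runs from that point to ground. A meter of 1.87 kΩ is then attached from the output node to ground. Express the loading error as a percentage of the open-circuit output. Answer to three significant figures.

Unloaded V = 13.6 × 180/220200 = 0.011118 V.
Loaded: R₂‖R_L = 164.2 Ω, giving V = 13.6 × 164.2/220200 = 0.010143 V.
Drop = (0.011118 − 0.010143) / 0.011118 = 8.77 %.

8.77 %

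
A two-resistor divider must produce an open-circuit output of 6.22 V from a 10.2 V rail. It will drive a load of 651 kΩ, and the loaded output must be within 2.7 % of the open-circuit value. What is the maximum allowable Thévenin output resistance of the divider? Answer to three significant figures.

Loading drop = R_th/(R_th + R_L) ≤ 0.0270, so R_th ≤ R_L · ε/(1−ε) = 651 kΩ × 0.0270/0.9730 = 18.1 kΩ.
(Any R1, R2 with R2/(R1+R2) = 0.610 and R1‖R2 ≤ 18.1 kΩ will meet the spec.)

R_th ≤ 18.1 kΩ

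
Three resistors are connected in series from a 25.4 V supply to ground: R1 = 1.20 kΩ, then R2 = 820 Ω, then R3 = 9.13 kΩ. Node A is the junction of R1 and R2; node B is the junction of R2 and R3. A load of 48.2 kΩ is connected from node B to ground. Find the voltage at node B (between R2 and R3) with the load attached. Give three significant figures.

At node B, R3 is in parallel with the load: R3‖R_L = 7676 Ω.
Below node A the resistance is R2 + (R3‖R_L) = 8496 Ω, so V_A = 25.4 × 8496/9696 = 22.26 V.
Then V_B = V_A × (R3‖R_L)/(R2 + R3‖R_L) = 22.26 × 7676/8496 = 20.1 V.

V ≈ 20.1 V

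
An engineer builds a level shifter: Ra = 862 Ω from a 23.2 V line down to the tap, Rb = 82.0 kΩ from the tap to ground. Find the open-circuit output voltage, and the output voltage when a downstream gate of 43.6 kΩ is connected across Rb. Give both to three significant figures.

Unloaded: 23.0 V; loaded: 22.5 V

Open-circuit: V = 23.2 × 82000/(862 + 82000) = 23.0 V.
With the load, Rb becomes Rb‖R_L = 28460 Ω, so V = 23.2 × 28460/29330 = 22.5 V.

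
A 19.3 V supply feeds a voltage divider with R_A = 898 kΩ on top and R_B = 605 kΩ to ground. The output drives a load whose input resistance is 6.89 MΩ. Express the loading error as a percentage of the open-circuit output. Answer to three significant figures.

The divider's output (Thévenin) resistance is R_A‖R_B = 361.5 kΩ.
Fractional drop under load = R_th/(R_th + R_L) = 361.5 / (361.5 + 6890) = 0.04985.
So the output falls by 4.98 %.

4.98 %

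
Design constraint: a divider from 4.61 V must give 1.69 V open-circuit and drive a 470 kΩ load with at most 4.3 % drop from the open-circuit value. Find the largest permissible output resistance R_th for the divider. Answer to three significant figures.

R_th ≤ 21.1 kΩ

Loading drop = R_th/(R_th + R_L) ≤ 0.0430, so R_th ≤ R_L · ε/(1−ε) = 470 kΩ × 0.0430/0.9570 = 21.1 kΩ.
(Any R1, R2 with R2/(R1+R2) = 0.367 and R1‖R2 ≤ 21.1 kΩ will meet the spec.)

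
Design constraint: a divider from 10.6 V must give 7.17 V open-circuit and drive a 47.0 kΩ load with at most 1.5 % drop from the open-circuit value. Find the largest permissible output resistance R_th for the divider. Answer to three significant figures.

Loading drop = R_th/(R_th + R_L) ≤ 0.0150, so R_th ≤ R_L · ε/(1−ε) = 47.0 kΩ × 0.0150/0.9850 = 716 Ω.

R_th ≤ 716 Ω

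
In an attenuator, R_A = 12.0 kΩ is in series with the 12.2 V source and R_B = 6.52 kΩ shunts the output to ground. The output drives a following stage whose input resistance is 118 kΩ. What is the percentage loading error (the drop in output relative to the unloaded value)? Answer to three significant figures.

The divider's output (Thévenin) resistance is R_A‖R_B = 4.225 kΩ.
Fractional drop under load = R_th/(R_th + R_L) = 4.225 / (4.225 + 118) = 0.03456.
So the output falls by 3.46 %.

3.46 %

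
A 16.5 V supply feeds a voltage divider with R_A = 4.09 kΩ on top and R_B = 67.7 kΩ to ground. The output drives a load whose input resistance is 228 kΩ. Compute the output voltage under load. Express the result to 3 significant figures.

The load sits in parallel with R_B: R_B‖R_L = (67.7 × 228) / (67.7 + 228) = 52.20 kΩ.
V_out = 16.5 × 52.20 / (4.09 + 52.20) = 16.5 × 52.20/56.29 = 15.3 V.
(Unloaded it would have been 15.6 V.)

V_out ≈ 15.3 V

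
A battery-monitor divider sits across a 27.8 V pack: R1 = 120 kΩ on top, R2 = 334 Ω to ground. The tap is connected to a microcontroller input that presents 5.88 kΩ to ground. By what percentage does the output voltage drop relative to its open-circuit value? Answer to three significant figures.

The divider's output (Thévenin) resistance is R1‖R2 = 333.1 Ω.
Fractional drop under load = R_th/(R_th + R_L) = 333.1 / (333.1 + 5880) = 0.05361.
So the output falls by 5.36 %.

5.36 %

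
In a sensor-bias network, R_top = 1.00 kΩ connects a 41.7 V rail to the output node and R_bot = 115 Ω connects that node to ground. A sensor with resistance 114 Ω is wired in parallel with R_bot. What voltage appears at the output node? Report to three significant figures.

The load sits in parallel with R_bot: R_bot‖R_L = (115 × 114) / (115 + 114) = 57.25 Ω.
V_out = 41.7 × 57.25 / (1000 + 57.25) = 41.7 × 57.25/1057 = 2.26 V.
(Unloaded it would have been 4.30 V.)

V_out ≈ 2.26 V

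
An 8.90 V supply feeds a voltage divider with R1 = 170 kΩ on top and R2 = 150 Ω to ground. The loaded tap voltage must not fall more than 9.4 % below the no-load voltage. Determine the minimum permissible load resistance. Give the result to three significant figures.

Output resistance R_th = R1‖R2 = (170000 × 150)/170200 = 149.9 Ω.
The fractional drop is R_th/(R_th + R_L); requiring this ≤ 0.0940 gives R_L ≥ R_th(1/0.0940 − 1) = 149.9 × 9.638 = 1.44 kΩ.

R_L(min) ≈ 1.44 kΩ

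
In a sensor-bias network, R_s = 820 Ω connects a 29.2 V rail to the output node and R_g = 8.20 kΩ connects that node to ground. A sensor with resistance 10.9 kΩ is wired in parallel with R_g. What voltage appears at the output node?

The load sits in parallel with R_g: R_g‖R_L = (8200 × 10900) / (8200 + 10900) = 4680 Ω.
V_out = 29.2 × 4680 / (820 + 4680) = 29.2 × 4680/5500 = 24.8 V.
(Unloaded it would have been 26.5 V.)

V_out ≈ 24.8 V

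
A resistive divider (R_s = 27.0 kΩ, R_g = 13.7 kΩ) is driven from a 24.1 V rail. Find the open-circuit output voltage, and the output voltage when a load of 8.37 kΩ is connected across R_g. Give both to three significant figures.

Unloaded: 8.11 V; loaded: 3.89 V

Open-circuit: V = 24.1 × 13.7/(27.0 + 13.7) = 8.11 V.
With the load, R_g becomes R_g‖R_L = 5.196 kΩ, so V = 24.1 × 5.196/32.20 = 3.89 V.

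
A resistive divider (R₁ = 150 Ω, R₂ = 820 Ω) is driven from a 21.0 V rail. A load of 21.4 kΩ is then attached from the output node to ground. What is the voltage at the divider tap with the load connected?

V_out ≈ 17.6 V

The load sits in parallel with R₂: R₂‖R_L = (820 × 21400) / (820 + 21400) = 789.7 Ω.
V_out = 21.0 × 789.7 / (150 + 789.7) = 21.0 × 789.7/939.7 = 17.6 V.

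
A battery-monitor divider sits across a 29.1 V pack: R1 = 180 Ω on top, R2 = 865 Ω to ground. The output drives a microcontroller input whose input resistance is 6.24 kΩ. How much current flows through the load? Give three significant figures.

I_L ≈ 3.77 mA

R2‖R_L = 759.7 Ω; V_out = 29.1 × 759.7/939.7 = 23.53 V.
I_L = V_out / R_L = 23.53 / 6.24 kΩ = 3.77 mA.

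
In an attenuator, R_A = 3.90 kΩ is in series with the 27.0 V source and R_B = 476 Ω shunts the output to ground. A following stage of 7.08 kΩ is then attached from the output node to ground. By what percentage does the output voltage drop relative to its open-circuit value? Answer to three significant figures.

The divider's output (Thévenin) resistance is R_A‖R_B = 424.2 Ω.
Fractional drop under load = R_th/(R_th + R_L) = 424.2 / (424.2 + 7080) = 0.05653.
So the output falls by 5.65 %.

5.65 %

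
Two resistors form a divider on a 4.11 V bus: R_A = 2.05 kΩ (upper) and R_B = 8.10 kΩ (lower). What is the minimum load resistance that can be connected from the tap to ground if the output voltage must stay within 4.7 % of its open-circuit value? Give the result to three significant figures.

Output resistance R_th = R_A‖R_B = (2.05 × 8.10)/10.15 = 1.636 kΩ.
The fractional drop is R_th/(R_th + R_L); requiring this ≤ 0.0470 gives R_L ≥ R_th(1/0.0470 − 1) = 1.636 × 20.28 = 33.2 kΩ.

R_L(min) ≈ 33.2 kΩ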